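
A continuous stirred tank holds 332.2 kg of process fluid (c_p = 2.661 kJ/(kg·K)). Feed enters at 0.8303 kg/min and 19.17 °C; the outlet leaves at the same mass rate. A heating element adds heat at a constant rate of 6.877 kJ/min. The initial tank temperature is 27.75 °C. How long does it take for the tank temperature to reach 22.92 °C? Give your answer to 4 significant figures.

Energy balance: M c_p dT/dt = ṁ c_p (T_in − T) + 6.877.
τ = M/ṁ = 400.096 min; T_ss = T_in + Q̇/(ṁ c_p) = 22.2826 °C.
T(t) = T_ss + (T₀ − T_ss) e^(−t/τ). Set T = 22.92:
e^(−t/τ) = (22.92 − 22.2826)/(27.75 − 22.2826) = 0.116587
t = −400.096 · ln(0.116587) = 859.855 min.

859.9 min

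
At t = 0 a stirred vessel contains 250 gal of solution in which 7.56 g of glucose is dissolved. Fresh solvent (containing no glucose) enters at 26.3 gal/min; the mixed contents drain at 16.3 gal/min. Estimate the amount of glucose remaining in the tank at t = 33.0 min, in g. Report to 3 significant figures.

1.92 g

Total volume: dV/dt = Q_in − Q_out = 10.000 gal/min, so V(t) = 250 + 10.000 t and V(33.0) = 580.00 gal.
Species balance (pure solvent in): dm/dt = −Q_out · m/V(t).
Separate: dm/m = −Q_out dt/V(t) ⇒ ln(m/m₀) = −(Q_out/(Q_in−Q_out)) ln(V/V₀).
m = m₀ (V₀/V)^(Q_out/(Q_in−Q_out)) = 7.56 × (250/580.00)^(1.6300) = 1.9177 g.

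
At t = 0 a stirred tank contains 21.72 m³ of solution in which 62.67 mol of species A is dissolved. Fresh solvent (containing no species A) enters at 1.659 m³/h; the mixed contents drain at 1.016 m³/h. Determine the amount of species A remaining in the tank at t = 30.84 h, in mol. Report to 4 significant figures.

22.49 mol

Let m(t) be the amount of species A. Volume: V(t) = V₀ + (Q_in − Q_out) t = 21.72 + 0.643000 t; V(30.84) = 41.5501 m³.
No species A enters, so dm/dt = −Q_out · (m/V).
dm/m = −Q_out dt/(V₀ + 0.643000 t); integrating gives ln(m/m₀) = −(Q_out/(Q_in−Q_out)) ln(V/V₀).
m = m₀ (V₀/V)^(Q_out/(Q_in−Q_out)) = 62.67 × (21.72/41.5501)^(1.58009) = 22.4868 mol.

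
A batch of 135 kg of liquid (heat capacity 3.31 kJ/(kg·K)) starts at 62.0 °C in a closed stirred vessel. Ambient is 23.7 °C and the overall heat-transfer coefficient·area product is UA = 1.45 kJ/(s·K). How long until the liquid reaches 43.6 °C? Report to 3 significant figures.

202 s

Energy balance: M c_p dT/dt = −UA(T − T_amb).
τ = M c_p/UA = 308.17 s; T_ss = T_amb = 23.700 °C.
T(t) = T_ss + (T₀ − T_ss)e^(−t/τ); set T = 43.6:
t = −τ ln[(T − T_ss)/(T₀ − T_ss)] = −308.17 · ln(0.51958) = 201.77 s.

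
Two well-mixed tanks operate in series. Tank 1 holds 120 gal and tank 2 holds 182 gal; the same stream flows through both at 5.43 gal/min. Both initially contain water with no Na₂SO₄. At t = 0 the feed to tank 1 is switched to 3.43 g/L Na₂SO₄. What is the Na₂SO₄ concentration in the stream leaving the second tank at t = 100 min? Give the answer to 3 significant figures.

Time constants: τᵢ = Vᵢ/Q for each well-mixed tank.
τ₁ = 120/5.43 = 22.099 min; τ₂ = 182/5.43 = 33.517 min.
Solving the cascade with C₁(0)=C₂(0)=0 gives C₂(t) = C_in[1 − (τ₁ e^(−t/τ₁) − τ₂ e^(−t/τ₂))/(τ₁ − τ₂)].
At t = 100: e^(−t/τ₁) = 0.010835, e^(−t/τ₂) = 0.050615.
C₂ = 3.43·[1 − (22.099·0.010835 − 33.517·0.050615)/(-11.418)] = 3.43·0.87239 = 2.9923 g/L.

2.99 g/L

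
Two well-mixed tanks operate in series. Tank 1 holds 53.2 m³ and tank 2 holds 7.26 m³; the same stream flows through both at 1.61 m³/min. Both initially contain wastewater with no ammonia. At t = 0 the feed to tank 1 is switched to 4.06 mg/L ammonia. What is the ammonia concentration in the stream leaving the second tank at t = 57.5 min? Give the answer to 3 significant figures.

3.23 mg/L

Each tank obeys Vᵢ dCᵢ/dt = Q(Cᵢ₋₁ − Cᵢ), so τᵢ = Vᵢ/Q.
τ₁ = 53.2/1.61 = 33.043 min; τ₂ = 7.26/1.61 = 4.5093 min.
Tank 1: C₁ = C_in(1 − e^(−t/τ₁)). Tank 2 (τ₁ ≠ τ₂): C₂ = C_in[1 − (τ₁ e^(−t/τ₁) − τ₂ e^(−t/τ₂))/(τ₁ − τ₂)].
At t = 57.5: e^(−t/τ₁) = 0.17550, e^(−t/τ₂) = 2.8983e-06.
C₂ = 4.06·[1 − (33.043·0.17550 − 4.5093·2.8983e-06)/(28.534)] = 4.06·0.79677 = 3.2349 mg/L.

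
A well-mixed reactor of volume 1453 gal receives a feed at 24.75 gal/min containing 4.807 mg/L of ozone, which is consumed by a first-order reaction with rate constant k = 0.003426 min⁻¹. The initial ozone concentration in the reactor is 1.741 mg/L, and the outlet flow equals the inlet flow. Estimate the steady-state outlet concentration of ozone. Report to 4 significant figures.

4.002 mg/L

Accumulation = in − out − consumed: V dC/dt = Q C_in − Q C − k V C.
Steady state (dC/dt = 0): C_ss = Q C_in/(Q + kV) = C_in/(1 + kV/Q).
C_ss = 24.75·4.807/(24.75 + 0.003426·1453) = 118.973/29.7280 = 4.00206 mg/L.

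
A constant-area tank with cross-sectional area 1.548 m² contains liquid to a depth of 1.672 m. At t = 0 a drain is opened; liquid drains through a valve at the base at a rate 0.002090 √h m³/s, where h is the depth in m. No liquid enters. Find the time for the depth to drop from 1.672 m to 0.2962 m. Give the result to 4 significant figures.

A dh/dt = −Q_out = −0.002090 √h.
Separate and integrate: 2(√h − √h₀) = −(0.002090/A) t.
t = 2A(√h₀ − √h)/0.002090 = 2·1.548·(√1.672 − √0.2962)/0.002090
  = 3.09600 × (1.29306 − 0.544243) / 0.002090 = 1109.25 s.

1109 s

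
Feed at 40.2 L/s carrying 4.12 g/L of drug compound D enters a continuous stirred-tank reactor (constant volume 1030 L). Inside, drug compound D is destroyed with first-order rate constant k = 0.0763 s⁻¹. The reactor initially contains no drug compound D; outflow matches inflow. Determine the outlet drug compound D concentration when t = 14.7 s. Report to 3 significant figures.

1.14 g/L

Species balance: V dC/dt = Q C_in − Q C − k V C.
dC/dt = (Q/V) C_in − (Q/V + k) C; effective rate a = Q/V + k = 0.039029 + 0.0763 = 0.11533 s⁻¹.
C_ss = Q C_in/(Q + kV) = 1.3943 g/L; C(t) = C_ss + (C₀ − C_ss) e^(−a t).
C(14.7) = 1.3943 + (-1.3943)·e^(−0.11533·14.7) = 1.3943 + (-1.3943)·0.18354 = 1.1384 g/L.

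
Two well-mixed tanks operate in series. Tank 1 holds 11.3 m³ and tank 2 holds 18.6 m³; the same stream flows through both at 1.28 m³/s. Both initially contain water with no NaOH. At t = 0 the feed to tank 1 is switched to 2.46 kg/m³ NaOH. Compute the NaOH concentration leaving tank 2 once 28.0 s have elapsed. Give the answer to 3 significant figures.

1.71 kg/m³

Species balance on tank i: dCᵢ/dt = (Cᵢ₋₁ − Cᵢ)/τᵢ with τᵢ = Vᵢ/Q.
τ₁ = 11.3/1.28 = 8.8281 s; τ₂ = 18.6/1.28 = 14.531 s.
Tank 1: C₁ = C_in(1 − e^(−t/τ₁)). Tank 2 (τ₁ ≠ τ₂): C₂ = C_in[1 − (τ₁ e^(−t/τ₁) − τ₂ e^(−t/τ₂))/(τ₁ − τ₂)].
At t = 28.0: e^(−t/τ₁) = 0.041933, e^(−t/τ₂) = 0.14560.
C₂ = 2.46·[1 − (8.8281·0.041933 − 14.531·0.14560)/(-5.7031)] = 2.46·0.69393 = 1.7071 kg/m³.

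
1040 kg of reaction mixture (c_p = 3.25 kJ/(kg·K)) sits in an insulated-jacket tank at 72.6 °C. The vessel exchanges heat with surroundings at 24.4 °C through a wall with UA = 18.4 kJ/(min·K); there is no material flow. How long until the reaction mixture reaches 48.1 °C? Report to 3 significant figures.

130 min

M c_p dT/dt = −UA(T − T_amb).
τ = M c_p/UA = 183.70 min; T_ss = T_amb = 24.400 °C.
T(t) = T_ss + (T₀ − T_ss)e^(−t/τ); set T = 48.1:
t = −τ ln[(T − T_ss)/(T₀ − T_ss)] = −183.70 · ln(0.49170) = 130.40 min.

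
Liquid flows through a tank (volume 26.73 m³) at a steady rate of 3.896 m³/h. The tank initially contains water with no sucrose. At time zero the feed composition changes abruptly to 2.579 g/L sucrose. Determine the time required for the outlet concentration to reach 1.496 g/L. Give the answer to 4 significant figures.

Transient balance on the dissolved component: V dC/dt = Q(C_in − C), so τ = V/Q = 6.86088 h.
C(t) = C_in + (C₀ − C_in) e^(−t/τ). Set C = 1.496 and solve for t:
e^(−t/τ) = (C − C_in)/(C₀ − C_in) = (1.496 − 2.579)/(0 − 2.579) = 0.419930
t = −τ ln(…) = 6.86088 × 0.867667 = 5.95296 h.

5.953 h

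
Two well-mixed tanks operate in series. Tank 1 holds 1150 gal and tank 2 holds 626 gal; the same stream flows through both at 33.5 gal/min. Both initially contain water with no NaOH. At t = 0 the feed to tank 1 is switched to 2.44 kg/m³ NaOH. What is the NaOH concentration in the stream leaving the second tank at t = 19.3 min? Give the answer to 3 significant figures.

Each tank obeys Vᵢ dCᵢ/dt = Q(Cᵢ₋₁ − Cᵢ), so τᵢ = Vᵢ/Q.
τ₁ = 1150/33.5 = 34.328 min; τ₂ = 626/33.5 = 18.687 min.
Solving the cascade with C₁(0)=C₂(0)=0 gives C₂(t) = C_in[1 − (τ₁ e^(−t/τ₁) − τ₂ e^(−t/τ₂))/(τ₁ − τ₂)].
At t = 19.3: e^(−t/τ₁) = 0.56994, e^(−t/τ₂) = 0.35600.
C₂ = 2.44·[1 − (34.328·0.56994 − 18.687·0.35600)/(15.642)] = 2.44·0.17447 = 0.42570 kg/m³.

0.426 kg/m³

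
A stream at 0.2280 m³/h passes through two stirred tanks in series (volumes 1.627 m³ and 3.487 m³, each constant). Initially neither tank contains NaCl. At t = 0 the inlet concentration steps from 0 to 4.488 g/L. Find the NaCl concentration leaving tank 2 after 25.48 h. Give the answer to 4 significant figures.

Species balance on tank i: dCᵢ/dt = (Cᵢ₋₁ − Cᵢ)/τᵢ with τᵢ = Vᵢ/Q.
τ₁ = 1.627/0.2280 = 7.13596 h; τ₂ = 3.487/0.2280 = 15.2939 h.
Tank 1: C₁ = C_in(1 − e^(−t/τ₁)). Tank 2 (τ₁ ≠ τ₂): C₂ = C_in[1 − (τ₁ e^(−t/τ₁) − τ₂ e^(−t/τ₂))/(τ₁ − τ₂)].
At t = 25.48: e^(−t/τ₁) = 0.0281377, e^(−t/τ₂) = 0.188996.
C₂ = 4.488·[1 − (7.13596·0.0281377 − 15.2939·0.188996)/(-8.15789)] = 4.488·0.670296 = 3.00829 g/L.

3.008 g/L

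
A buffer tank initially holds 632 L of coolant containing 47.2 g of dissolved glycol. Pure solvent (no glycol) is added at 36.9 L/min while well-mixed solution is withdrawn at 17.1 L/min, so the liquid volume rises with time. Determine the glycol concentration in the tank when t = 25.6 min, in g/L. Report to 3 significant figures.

Total volume: dV/dt = Q_in − Q_out = 19.800 L/min, so V(t) = 632 + 19.800 t and V(25.6) = 1138.9 L.
Solute balance: dm/dt = 0 − Q_out C = −Q_out m/V(t).
Separate: dm/m = −Q_out dt/V(t) ⇒ ln(m/m₀) = −(Q_out/(Q_in−Q_out)) ln(V/V₀).
m = m₀ (V₀/V)^(Q_out/(Q_in−Q_out)) = 47.2 × (632/1138.9)^(0.86364) = 28.383 g.
C = m/V = 28.383/1138.9 = 0.024922 g/L.

0.0249 g/L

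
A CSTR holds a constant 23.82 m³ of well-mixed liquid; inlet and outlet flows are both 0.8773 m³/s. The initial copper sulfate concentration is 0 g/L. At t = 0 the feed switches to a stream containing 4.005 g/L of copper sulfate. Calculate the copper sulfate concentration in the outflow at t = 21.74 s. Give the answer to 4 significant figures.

2.207 g/L

Transient balance on the dissolved component: V dC/dt = Q(C_in − C).
So dC/dt = (C_in − C)/τ with τ = V/Q = 23.82/0.8773 = 27.1515 s.
Integrating: C(t) = C_in + (C₀ − C_in) e^(−t/τ).
C(21.74) = 4.005 + (0 − 4.005)·e^(−21.74/27.1515) = 4.005 + (-4.00500)·0.449018 = 2.20668 g/L.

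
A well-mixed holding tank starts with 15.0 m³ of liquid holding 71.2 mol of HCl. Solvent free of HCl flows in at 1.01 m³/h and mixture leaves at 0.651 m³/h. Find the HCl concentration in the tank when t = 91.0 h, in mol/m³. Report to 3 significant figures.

0.184 mol/m³

Let m(t) be the amount of HCl. Volume: V(t) = V₀ + (Q_in − Q_out) t = 15.0 + 0.35900 t; V(91.0) = 47.669 m³.
No HCl enters, so dm/dt = −Q_out · (m/V).
Separate: dm/m = −Q_out dt/V(t) ⇒ ln(m/m₀) = −(Q_out/(Q_in−Q_out)) ln(V/V₀).
m = m₀ (V₀/V)^(Q_out/(Q_in−Q_out)) = 71.2 × (15.0/47.669)^(1.8134) = 8.7479 mol.
C = m/V = 8.7479/47.669 = 0.18351 mol/m³.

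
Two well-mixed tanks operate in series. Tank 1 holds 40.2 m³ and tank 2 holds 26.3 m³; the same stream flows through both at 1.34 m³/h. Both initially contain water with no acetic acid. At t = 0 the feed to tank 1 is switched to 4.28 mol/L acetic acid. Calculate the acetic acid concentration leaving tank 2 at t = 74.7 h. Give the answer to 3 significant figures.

Each tank obeys Vᵢ dCᵢ/dt = Q(Cᵢ₋₁ − Cᵢ), so τᵢ = Vᵢ/Q.
τ₁ = 40.2/1.34 = 30.000 h; τ₂ = 26.3/1.34 = 19.627 h.
Tank 1: C₁ = C_in(1 − e^(−t/τ₁)). Tank 2 (τ₁ ≠ τ₂): C₂ = C_in[1 − (τ₁ e^(−t/τ₁) − τ₂ e^(−t/τ₂))/(τ₁ − τ₂)].
At t = 74.7: e^(−t/τ₁) = 0.082910, e^(−t/τ₂) = 0.022237.
C₂ = 4.28·[1 − (30.000·0.082910 − 19.627·0.022237)/(10.373)] = 4.28·0.80229 = 3.4338 mol/L.

3.43 mol/L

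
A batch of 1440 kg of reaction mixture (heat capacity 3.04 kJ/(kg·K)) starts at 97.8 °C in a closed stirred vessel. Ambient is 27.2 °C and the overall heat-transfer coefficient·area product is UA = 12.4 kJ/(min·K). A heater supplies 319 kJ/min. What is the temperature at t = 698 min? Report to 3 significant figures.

Unsteady energy balance on the tank contents: M c_p dT/dt = −UA(T − T_amb) + Q̇.
dT/dt = (T_ss − T)/τ with T_ss = T_amb + Q̇/UA = 27.2 + 319/12.4 = 52.926 °C, τ = M c_p/UA = 1440·3.04/12.4 = 353.03 min.
Integrating: T(t) = T_ss + (T₀ − T_ss) e^(−t/τ).
T(698) = 52.926 + (44.874)·0.13846 = 59.139 °C.

59.1 °C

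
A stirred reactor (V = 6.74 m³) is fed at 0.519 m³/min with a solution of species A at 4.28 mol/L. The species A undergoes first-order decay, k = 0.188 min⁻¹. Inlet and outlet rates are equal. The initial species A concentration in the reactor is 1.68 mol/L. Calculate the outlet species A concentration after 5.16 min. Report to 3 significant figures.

Species balance: V dC/dt = Q C_in − Q C − k V C.
This is linear with rate a = Q/V + k = 0.26500 min⁻¹.
C_ss = Q C_in/(Q + kV) = 1.2437 mol/L; C(t) = C_ss + (C₀ − C_ss) e^(−a t).
C(5.16) = 1.2437 + (0.43634)·e^(−0.26500·5.16) = 1.2437 + (0.43634)·0.25476 = 1.3548 mol/L.

1.35 mol/L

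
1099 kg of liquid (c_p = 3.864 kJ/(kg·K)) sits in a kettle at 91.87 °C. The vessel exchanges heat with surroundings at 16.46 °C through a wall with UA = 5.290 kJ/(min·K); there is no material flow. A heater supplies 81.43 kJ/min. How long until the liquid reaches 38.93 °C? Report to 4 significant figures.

1716 min

First-law balance (no shaft work): M c_p dT/dt = −UA(T − T_amb) + Q̇.
τ = M c_p/UA = 802.748 min; T_ss = T_amb + Q̇/UA = 16.46 + 81.43/5.290 = 31.8532 °C.
T(t) = T_ss + (T₀ − T_ss)e^(−t/τ); set T = 38.93:
t = −τ ln[(T − T_ss)/(T₀ − T_ss)] = −802.748 · ln(0.117914) = 1716.12 min.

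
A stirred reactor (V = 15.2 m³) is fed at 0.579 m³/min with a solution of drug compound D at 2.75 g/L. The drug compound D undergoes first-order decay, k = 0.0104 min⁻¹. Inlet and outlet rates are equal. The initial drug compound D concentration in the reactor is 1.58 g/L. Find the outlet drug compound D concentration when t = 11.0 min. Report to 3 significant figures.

Accumulation = in − out − consumed: V dC/dt = Q C_in − Q C − k V C.
This is linear with rate a = Q/V + k = 0.048492 min⁻¹.
C_ss = Q C_in/(Q + kV) = 2.1602 g/L; C(t) = C_ss + (C₀ − C_ss) e^(−a t).
C(11.0) = 2.1602 + (-0.58021)·e^(−0.048492·11.0) = 2.1602 + (-0.58021)·0.58660 = 1.8199 g/L.

1.82 g/L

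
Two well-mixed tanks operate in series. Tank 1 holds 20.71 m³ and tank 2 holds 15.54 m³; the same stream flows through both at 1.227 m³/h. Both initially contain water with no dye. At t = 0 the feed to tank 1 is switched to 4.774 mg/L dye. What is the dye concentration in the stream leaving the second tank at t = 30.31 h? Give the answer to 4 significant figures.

Species balance on tank i: dCᵢ/dt = (Cᵢ₋₁ − Cᵢ)/τᵢ with τᵢ = Vᵢ/Q.
τ₁ = 20.71/1.227 = 16.8786 h; τ₂ = 15.54/1.227 = 12.6650 h.
Solving the cascade with C₁(0)=C₂(0)=0 gives C₂(t) = C_in[1 − (τ₁ e^(−t/τ₁) − τ₂ e^(−t/τ₂))/(τ₁ − τ₂)].
At t = 30.31: e^(−t/τ₁) = 0.166000, e^(−t/τ₂) = 0.0913367.
C₂ = 4.774·[1 − (16.8786·0.166000 − 12.6650·0.0913367)/(4.21353)] = 4.774·0.609578 = 2.91012 mg/L.

2.910 mg/L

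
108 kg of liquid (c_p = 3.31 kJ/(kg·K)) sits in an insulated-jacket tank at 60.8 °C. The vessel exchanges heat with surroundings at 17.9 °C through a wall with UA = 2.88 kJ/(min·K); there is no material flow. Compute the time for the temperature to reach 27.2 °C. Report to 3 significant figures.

190 min

Lumped-capacitance energy balance: M c_p dT/dt = UA(T_amb − T).
τ = M c_p/UA = 124.13 min; T_ss = T_amb = 17.900 °C.
T(t) = T_ss + (T₀ − T_ss)e^(−t/τ); set T = 27.2:
t = −τ ln[(T − T_ss)/(T₀ − T_ss)] = −124.13 · ln(0.21678) = 189.77 min.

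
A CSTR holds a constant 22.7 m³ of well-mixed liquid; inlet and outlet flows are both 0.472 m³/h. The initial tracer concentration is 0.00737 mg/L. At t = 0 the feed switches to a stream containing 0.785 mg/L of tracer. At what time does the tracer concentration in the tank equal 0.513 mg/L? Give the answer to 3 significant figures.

50.5 h

Species balance on the tank: V dC/dt = Q(C_in − C), so τ = V/Q = 48.093 h.
C(t) = C_in + (C₀ − C_in) e^(−t/τ). Set C = 0.513 and solve for t:
e^(−t/τ) = (C − C_in)/(C₀ − C_in) = (0.513 − 0.785)/(0.00737 − 0.785) = 0.34978
t = −τ ln(…) = 48.093 × 1.0504 = 50.519 h.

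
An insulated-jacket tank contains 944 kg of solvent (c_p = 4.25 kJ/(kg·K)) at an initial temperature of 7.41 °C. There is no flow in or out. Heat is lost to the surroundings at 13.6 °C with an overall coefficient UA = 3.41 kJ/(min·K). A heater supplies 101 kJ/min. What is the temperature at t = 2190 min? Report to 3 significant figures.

37.7 °C

M c_p dT/dt = −UA(T − T_amb) + Q̇.
dT/dt = (T_ss − T)/τ with T_ss = T_amb + Q̇/UA = 13.6 + 101/3.41 = 43.219 °C, τ = M c_p/UA = 944·4.25/3.41 = 1176.5 min.
This is linear first-order; T(t) = T_ss + (T₀ − T_ss) e^(−t/τ).
T(2190) = 43.219 + (-35.809)·0.15546 = 37.652 °C.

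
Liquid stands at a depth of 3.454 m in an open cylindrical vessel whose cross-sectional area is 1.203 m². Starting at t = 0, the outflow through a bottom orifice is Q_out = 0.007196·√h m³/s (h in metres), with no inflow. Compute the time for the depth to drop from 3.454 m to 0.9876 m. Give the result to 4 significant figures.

289.1 s

With no inflow, A dh/dt = −0.007196 √h.
∫ h^(−1/2) dh = −(0.007196/A) ∫ dt, giving 2√h = 2√h₀ − (0.007196/A) t.
t = 2A(√h₀ − √h)/0.007196 = 2·1.203·(√3.454 − √0.9876)/0.007196
  = 2.40600 × (1.85849 − 0.993781) / 0.007196 = 289.119 s.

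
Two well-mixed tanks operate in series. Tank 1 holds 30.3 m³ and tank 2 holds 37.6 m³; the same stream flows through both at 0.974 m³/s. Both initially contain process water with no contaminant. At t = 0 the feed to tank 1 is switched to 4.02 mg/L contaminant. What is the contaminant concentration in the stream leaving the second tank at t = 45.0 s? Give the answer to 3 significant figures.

Each tank obeys Vᵢ dCᵢ/dt = Q(Cᵢ₋₁ − Cᵢ), so τᵢ = Vᵢ/Q.
τ₁ = 30.3/0.974 = 31.109 s; τ₂ = 37.6/0.974 = 38.604 s.
Solving the cascade with C₁(0)=C₂(0)=0 gives C₂(t) = C_in[1 − (τ₁ e^(−t/τ₁) − τ₂ e^(−t/τ₂))/(τ₁ − τ₂)].
At t = 45.0: e^(−t/τ₁) = 0.23538, e^(−t/τ₂) = 0.31171.
C₂ = 4.02·[1 − (31.109·0.23538 − 38.604·0.31171)/(-7.4949)] = 4.02·0.37150 = 1.4934 mg/L.

1.49 mg/L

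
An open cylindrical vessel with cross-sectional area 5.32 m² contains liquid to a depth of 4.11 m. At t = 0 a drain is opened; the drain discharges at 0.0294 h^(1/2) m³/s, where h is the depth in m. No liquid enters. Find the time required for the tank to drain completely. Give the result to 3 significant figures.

734 s

With no inflow, A dh/dt = −0.0294 √h.
∫ h^(−1/2) dh = −(0.0294/A) ∫ dt, giving 2√h = 2√h₀ − (0.0294/A) t.
Tank is empty when √h = 0: t_empty = 2A√h₀/0.0294.
t_empty = 2·5.32·√4.11/0.0294 = 10.640·2.0273/0.0294 = 733.69 s.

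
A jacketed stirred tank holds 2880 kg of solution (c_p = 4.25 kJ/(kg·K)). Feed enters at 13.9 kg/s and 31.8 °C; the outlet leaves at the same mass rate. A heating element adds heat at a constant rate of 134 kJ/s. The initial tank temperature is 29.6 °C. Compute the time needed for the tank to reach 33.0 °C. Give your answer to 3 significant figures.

296 s

Unsteady energy balance on the tank contents: M c_p dT/dt = ṁ c_p (T_in − T) + 134.
τ = M/ṁ = 207.19 s; T_ss = T_in + Q̇/(ṁ c_p) = 34.068 °C.
T(t) = T_ss + (T₀ − T_ss) e^(−t/τ). Set T = 33.0:
e^(−t/τ) = (33.0 − 34.068)/(29.6 − 34.068) = 0.23908
t = −207.19 · ln(0.23908) = 296.48 s.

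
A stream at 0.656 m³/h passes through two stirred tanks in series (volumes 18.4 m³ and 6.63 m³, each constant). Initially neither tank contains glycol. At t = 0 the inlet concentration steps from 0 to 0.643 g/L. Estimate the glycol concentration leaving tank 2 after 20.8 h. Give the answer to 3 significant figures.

0.210 g/L

Time constants: τᵢ = Vᵢ/Q for each well-mixed tank.
τ₁ = 18.4/0.656 = 28.049 h; τ₂ = 6.63/0.656 = 10.107 h.
Solving the cascade with C₁(0)=C₂(0)=0 gives C₂(t) = C_in[1 − (τ₁ e^(−t/τ₁) − τ₂ e^(−t/τ₂))/(τ₁ − τ₂)].
At t = 20.8: e^(−t/τ₁) = 0.47637, e^(−t/τ₂) = 0.12770.
C₂ = 0.643·[1 − (28.049·0.47637 − 10.107·0.12770)/(17.942)] = 0.643·0.32723 = 0.21041 g/L.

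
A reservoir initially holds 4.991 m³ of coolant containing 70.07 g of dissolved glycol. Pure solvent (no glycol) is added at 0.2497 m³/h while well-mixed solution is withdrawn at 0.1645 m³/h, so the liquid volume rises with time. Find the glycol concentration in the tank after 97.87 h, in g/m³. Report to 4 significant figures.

0.7889 g/m³

Let m(t) be the amount of glycol. Volume: V(t) = V₀ + (Q_in − Q_out) t = 4.991 + 0.0852000 t; V(97.87) = 13.3295 m³.
Species balance (pure solvent in): dm/dt = −Q_out · m/V(t).
dm/m = −Q_out dt/(V₀ + 0.0852000 t); integrating gives ln(m/m₀) = −(Q_out/(Q_in−Q_out)) ln(V/V₀).
m = m₀ (V₀/V)^(Q_out/(Q_in−Q_out)) = 70.07 × (4.991/13.3295)^(1.93075) = 10.5153 g.
C = m/V = 10.5153/13.3295 = 0.788872 g/m³.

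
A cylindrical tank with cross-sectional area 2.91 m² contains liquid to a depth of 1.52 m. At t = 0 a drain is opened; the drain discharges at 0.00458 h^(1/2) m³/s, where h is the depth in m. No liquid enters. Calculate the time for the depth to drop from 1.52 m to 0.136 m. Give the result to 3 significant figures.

1100 s

A dh/dt = −Q_out = −0.00458 √h.
Separate and integrate: 2(√h − √h₀) = −(0.00458/A) t.
t = 2A(√h₀ − √h)/0.00458 = 2·2.91·(√1.52 − √0.136)/0.00458
  = 5.8200 × (1.2329 − 0.36878) / 0.00458 = 1098.0 s.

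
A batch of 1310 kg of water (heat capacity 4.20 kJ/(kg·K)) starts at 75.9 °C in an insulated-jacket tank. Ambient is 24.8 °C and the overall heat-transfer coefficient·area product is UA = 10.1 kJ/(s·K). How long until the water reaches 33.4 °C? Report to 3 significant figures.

971 s

Lumped-capacitance energy balance: M c_p dT/dt = UA(T_amb − T).
τ = M c_p/UA = 544.75 s; T_ss = T_amb = 24.800 °C.
T(t) = T_ss + (T₀ − T_ss)e^(−t/τ); set T = 33.4:
t = −τ ln[(T − T_ss)/(T₀ − T_ss)] = −544.75 · ln(0.16830) = 970.76 s.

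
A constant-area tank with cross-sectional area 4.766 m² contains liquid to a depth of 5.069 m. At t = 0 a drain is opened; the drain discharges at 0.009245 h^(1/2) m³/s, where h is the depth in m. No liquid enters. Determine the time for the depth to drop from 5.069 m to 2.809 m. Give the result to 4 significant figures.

593.3 s

With no inflow, A dh/dt = −0.009245 √h.
∫ h^(−1/2) dh = −(0.009245/A) ∫ dt, giving 2√h = 2√h₀ − (0.009245/A) t.
t = 2A(√h₀ − √h)/0.009245 = 2·4.766·(√5.069 − √2.809)/0.009245
  = 9.53200 × (2.25144 − 1.67601) / 0.009245 = 593.301 s.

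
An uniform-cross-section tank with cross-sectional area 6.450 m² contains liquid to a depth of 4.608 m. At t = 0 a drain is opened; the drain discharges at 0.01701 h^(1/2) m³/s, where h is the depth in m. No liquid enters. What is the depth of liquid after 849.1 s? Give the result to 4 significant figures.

With no inflow, A dh/dt = −0.01701 √h.
Separate and integrate: 2(√h − √h₀) = −(0.01701/A) t.
√h = √4.608 − 0.01701·849.1/(2·6.450) = 2.14663 − 1.11963 = 1.02700.
h = 1.02700² = 1.05472 m.

1.055 m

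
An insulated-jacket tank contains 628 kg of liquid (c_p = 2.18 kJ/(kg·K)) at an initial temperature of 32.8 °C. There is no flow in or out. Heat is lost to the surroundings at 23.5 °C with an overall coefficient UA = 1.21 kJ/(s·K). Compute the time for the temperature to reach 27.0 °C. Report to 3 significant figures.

1110 s

First-law balance (no shaft work): M c_p dT/dt = −UA(T − T_amb).
τ = M c_p/UA = 1131.4 s; T_ss = T_amb = 23.500 °C.
T(t) = T_ss + (T₀ − T_ss)e^(−t/τ); set T = 27.0:
t = −τ ln[(T − T_ss)/(T₀ − T_ss)] = −1131.4 · ln(0.37634) = 1105.7 s.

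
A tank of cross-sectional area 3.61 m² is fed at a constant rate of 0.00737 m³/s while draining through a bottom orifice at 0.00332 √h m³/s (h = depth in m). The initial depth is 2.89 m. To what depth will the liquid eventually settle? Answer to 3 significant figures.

Mass balance (ρ constant): A dh/dt = Q_in − 0.00332 √h. At steady state dh/dt = 0:
Q_in = 0.00332 √h_ss ⇒ √h_ss = 0.00737/0.00332 = 2.2199.
h_ss = 2.2199² = 4.9279 m. (Since h₀ = 2.89 m < h_ss, the level will rise toward this value.)

4.93 m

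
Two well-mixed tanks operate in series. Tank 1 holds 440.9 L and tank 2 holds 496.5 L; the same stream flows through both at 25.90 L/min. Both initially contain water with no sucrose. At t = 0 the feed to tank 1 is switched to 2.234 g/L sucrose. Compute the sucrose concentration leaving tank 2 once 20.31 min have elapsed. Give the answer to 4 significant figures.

Each tank obeys Vᵢ dCᵢ/dt = Q(Cᵢ₋₁ − Cᵢ), so τᵢ = Vᵢ/Q.
τ₁ = 440.9/25.90 = 17.0232 min; τ₂ = 496.5/25.90 = 19.1699 min.
Solving the cascade with C₁(0)=C₂(0)=0 gives C₂(t) = C_in[1 − (τ₁ e^(−t/τ₁) − τ₂ e^(−t/τ₂))/(τ₁ − τ₂)].
At t = 20.31: e^(−t/τ₁) = 0.303286, e^(−t/τ₂) = 0.346638.
C₂ = 2.234·[1 − (17.0232·0.303286 − 19.1699·0.346638)/(-2.14672)] = 2.234·0.309585 = 0.691612 g/L.

0.6916 g/L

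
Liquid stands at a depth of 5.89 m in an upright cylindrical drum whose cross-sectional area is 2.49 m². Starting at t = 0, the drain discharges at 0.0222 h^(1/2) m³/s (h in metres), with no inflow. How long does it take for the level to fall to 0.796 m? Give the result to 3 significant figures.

344 s

With no inflow, A dh/dt = −0.0222 √h.
Separate and integrate: 2(√h − √h₀) = −(0.0222/A) t.
t = 2A(√h₀ − √h)/0.0222 = 2·2.49·(√5.89 − √0.796)/0.0222
  = 4.9800 × (2.4269 − 0.89219) / 0.0222 = 344.28 s.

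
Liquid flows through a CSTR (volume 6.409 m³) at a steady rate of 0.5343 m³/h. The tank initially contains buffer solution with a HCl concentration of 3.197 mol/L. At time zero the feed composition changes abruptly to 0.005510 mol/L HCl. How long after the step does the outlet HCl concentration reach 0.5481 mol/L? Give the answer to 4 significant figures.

Unsteady species balance (constant V, well mixed): V dC/dt = Q(C_in − C), so τ = V/Q = 11.9951 h.
C(t) = C_in + (C₀ − C_in) e^(−t/τ). Set C = 0.5481 and solve for t:
e^(−t/τ) = (C − C_in)/(C₀ − C_in) = (0.5481 − 0.005510)/(3.197 − 0.005510) = 0.170011
t = −τ ln(…) = 11.9951 × 1.77189 = 21.2540 h.

21.25 h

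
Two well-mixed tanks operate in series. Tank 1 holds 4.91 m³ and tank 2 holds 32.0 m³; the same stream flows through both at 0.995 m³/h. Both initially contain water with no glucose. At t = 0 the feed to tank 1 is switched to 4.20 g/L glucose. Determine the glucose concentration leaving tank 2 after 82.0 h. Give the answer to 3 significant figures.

Each tank obeys Vᵢ dCᵢ/dt = Q(Cᵢ₋₁ − Cᵢ), so τᵢ = Vᵢ/Q.
τ₁ = 4.91/0.995 = 4.9347 h; τ₂ = 32.0/0.995 = 32.161 h.
Tank 1: C₁ = C_in(1 − e^(−t/τ₁)). Tank 2 (τ₁ ≠ τ₂): C₂ = C_in[1 − (τ₁ e^(−t/τ₁) − τ₂ e^(−t/τ₂))/(τ₁ − τ₂)].
At t = 82.0: e^(−t/τ₁) = 6.0713e-08, e^(−t/τ₂) = 0.078106.
C₂ = 4.20·[1 − (4.9347·6.0713e-08 − 32.161·0.078106)/(-27.226)] = 4.20·0.90774 = 3.8125 g/L.

3.81 g/L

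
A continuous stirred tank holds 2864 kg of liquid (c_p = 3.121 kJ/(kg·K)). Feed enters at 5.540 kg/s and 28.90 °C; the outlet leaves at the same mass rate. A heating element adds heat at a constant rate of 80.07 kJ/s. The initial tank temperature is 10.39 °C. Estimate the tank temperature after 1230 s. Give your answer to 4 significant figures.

M c_p dT/dt = ṁ c_p (T_in − T) + Q̇.
Rearrange: dT/dt = (T_ss − T)/τ with τ = M/ṁ = 516.968 s and T_ss = T_in + Q̇/(ṁ c_p) = 33.5309 °C.
This is linear first-order; T(t) = T_ss + (T₀ − T_ss) e^(−t/τ).
T(1230) = 33.5309 + (-23.1409)·e^(−1230/516.968) = 33.5309 + (-23.1409)·0.0926191 = 31.3876 °C.

31.39 °C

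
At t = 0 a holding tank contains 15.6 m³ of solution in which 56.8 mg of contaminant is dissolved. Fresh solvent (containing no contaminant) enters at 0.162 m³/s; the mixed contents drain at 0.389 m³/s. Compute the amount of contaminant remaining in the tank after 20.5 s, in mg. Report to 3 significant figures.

31.0 mg

Let m(t) be the amount of contaminant. Volume: V(t) = V₀ + (Q_in − Q_out) t = 15.6 − 0.22700 t; V(20.5) = 10.947 m³.
Species balance (pure solvent in): dm/dt = −Q_out · m/V(t).
Separate: dm/m = −Q_out dt/V(t) ⇒ ln(m/m₀) = −(Q_out/(Q_in−Q_out)) ln(V/V₀).
m = m₀ (V₀/V)^(Q_out/(Q_in−Q_out)) = 56.8 × (15.6/10.947)^(-1.7137) = 30.953 mg.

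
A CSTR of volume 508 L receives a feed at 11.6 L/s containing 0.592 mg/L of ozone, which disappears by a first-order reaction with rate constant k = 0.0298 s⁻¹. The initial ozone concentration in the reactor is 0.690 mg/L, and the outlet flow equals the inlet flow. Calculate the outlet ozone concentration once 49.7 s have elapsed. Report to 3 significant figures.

0.288 mg/L

Species balance: V dC/dt = Q C_in − Q C − k V C.
dC/dt = (Q/V) C_in − (Q/V + k) C; effective rate a = Q/V + k = 0.022835 + 0.0298 = 0.052635 s⁻¹.
C_ss = Q C_in/(Q + kV) = 0.25683 mg/L; C(t) = C_ss + (C₀ − C_ss) e^(−a t).
C(49.7) = 0.25683 + (0.43317)·e^(−0.052635·49.7) = 0.25683 + (0.43317)·0.073099 = 0.28849 mg/L.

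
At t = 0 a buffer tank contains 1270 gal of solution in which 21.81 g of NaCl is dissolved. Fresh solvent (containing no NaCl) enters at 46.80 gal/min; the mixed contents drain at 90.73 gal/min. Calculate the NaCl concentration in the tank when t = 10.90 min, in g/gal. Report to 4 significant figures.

Total volume: dV/dt = Q_in − Q_out = -43.9300 gal/min, so V(t) = 1270 − 43.9300 t and V(10.90) = 791.163 gal.
No NaCl enters, so dm/dt = −Q_out · (m/V).
dm/m = −Q_out dt/(V₀ − 43.9300 t); integrating gives ln(m/m₀) = −(Q_out/(Q_in−Q_out)) ln(V/V₀).
m = m₀ (V₀/V)^(Q_out/(Q_in−Q_out)) = 21.81 × (1270/791.163)^(-2.06533) = 8.20639 g.
C = m/V = 8.20639/791.163 = 0.0103726 g/gal.

0.01037 g/gal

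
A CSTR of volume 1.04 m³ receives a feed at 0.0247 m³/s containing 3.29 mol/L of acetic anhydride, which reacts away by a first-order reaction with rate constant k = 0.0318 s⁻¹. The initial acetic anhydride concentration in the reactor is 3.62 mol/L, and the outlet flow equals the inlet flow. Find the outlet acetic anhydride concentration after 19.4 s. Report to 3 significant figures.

V dC/dt = Q(C_in − C) − k V C.
dC/dt = (Q/V) C_in − (Q/V + k) C; effective rate a = Q/V + k = 0.023750 + 0.0318 = 0.055550 s⁻¹.
C_ss = Q C_in/(Q + kV) = 1.4066 mol/L; C(t) = C_ss + (C₀ − C_ss) e^(−a t).
C(19.4) = 1.4066 + (2.2134)·e^(−0.055550·19.4) = 1.4066 + (2.2134)·0.34039 = 2.1600 mol/L.

2.16 mol/L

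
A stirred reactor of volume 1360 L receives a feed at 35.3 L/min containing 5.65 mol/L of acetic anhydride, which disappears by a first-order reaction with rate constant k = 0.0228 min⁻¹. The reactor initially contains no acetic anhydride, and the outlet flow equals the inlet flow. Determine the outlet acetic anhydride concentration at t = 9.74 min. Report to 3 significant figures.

1.14 mol/L

V dC/dt = Q(C_in − C) − k V C.
dC/dt = (Q/V) C_in − (Q/V + k) C; effective rate a = Q/V + k = 0.025956 + 0.0228 = 0.048756 min⁻¹.
C_ss = Q C_in/(Q + kV) = 3.0079 mol/L; C(t) = C_ss + (C₀ − C_ss) e^(−a t).
C(9.74) = 3.0079 + (-3.0079)·e^(−0.048756·9.74) = 3.0079 + (-3.0079)·0.62196 = 1.1371 mol/L.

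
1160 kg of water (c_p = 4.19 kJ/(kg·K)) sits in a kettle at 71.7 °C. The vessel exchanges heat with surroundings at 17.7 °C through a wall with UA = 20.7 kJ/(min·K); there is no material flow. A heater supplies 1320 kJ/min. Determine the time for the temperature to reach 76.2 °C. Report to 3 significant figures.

Lumped-capacitance energy balance: M c_p dT/dt = UA(T_amb − T) + Q̇.
τ = M c_p/UA = 234.80 min; T_ss = T_amb + Q̇/UA = 17.7 + 1320/20.7 = 81.468 °C.
T(t) = T_ss + (T₀ − T_ss)e^(−t/τ); set T = 76.2:
t = −τ ln[(T − T_ss)/(T₀ − T_ss)] = −234.80 · ln(0.53932) = 144.98 min.

145 min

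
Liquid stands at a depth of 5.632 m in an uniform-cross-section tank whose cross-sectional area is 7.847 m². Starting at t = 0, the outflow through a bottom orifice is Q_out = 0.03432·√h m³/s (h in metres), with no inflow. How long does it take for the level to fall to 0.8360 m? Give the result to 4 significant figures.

667.1 s

Unsteady balance on liquid volume: A dh/dt = −0.03432 √h.
Separate and integrate: 2(√h − √h₀) = −(0.03432/A) t.
t = 2A(√h₀ − √h)/0.03432 = 2·7.847·(√5.632 − √0.8360)/0.03432
  = 15.6940 × (2.37318 − 0.914330) / 0.03432 = 667.111 s.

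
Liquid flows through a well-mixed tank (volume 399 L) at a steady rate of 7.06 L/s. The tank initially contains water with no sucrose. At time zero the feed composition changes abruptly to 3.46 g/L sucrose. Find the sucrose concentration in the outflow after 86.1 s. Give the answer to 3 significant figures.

2.71 g/L

Unsteady species balance (constant V, well mixed): V dC/dt = Q(C_in − C).
So dC/dt = (C_in − C)/τ with τ = V/Q = 399/7.06 = 56.516 s.
This is linear first-order; C(t) = C_in + (C₀ − C_in) e^(−t/τ).
C(86.1) = 3.46 + (0 − 3.46)·e^(−86.1/56.516) = 3.46 + (-3.4600)·0.21795 = 2.7059 g/L.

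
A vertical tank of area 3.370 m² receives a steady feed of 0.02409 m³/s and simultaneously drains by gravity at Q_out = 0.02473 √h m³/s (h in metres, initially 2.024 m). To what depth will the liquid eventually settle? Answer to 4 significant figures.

A dh/dt = Q_in − 0.02473 √h. Steady state requires inflow = outflow:
Q_in = 0.02473 √h_ss ⇒ √h_ss = 0.02409/0.02473 = 0.974121.
h_ss = 0.974121² = 0.948911 m. (Since h₀ = 2.024 m > h_ss, the level will fall toward this value.)

0.9489 m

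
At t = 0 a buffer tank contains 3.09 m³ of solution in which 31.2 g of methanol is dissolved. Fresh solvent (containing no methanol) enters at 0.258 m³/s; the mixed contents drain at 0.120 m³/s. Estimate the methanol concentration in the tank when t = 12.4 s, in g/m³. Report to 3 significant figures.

Total volume: dV/dt = Q_in − Q_out = 0.13800 m³/s, so V(t) = 3.09 + 0.13800 t and V(12.4) = 4.8012 m³.
Solute balance: dm/dt = 0 − Q_out C = −Q_out m/V(t).
dm/m = −Q_out dt/(V₀ + 0.13800 t); integrating gives ln(m/m₀) = −(Q_out/(Q_in−Q_out)) ln(V/V₀).
m = m₀ (V₀/V)^(Q_out/(Q_in−Q_out)) = 31.2 × (3.09/4.8012)^(0.86957) = 21.268 g.
C = m/V = 21.268/4.8012 = 4.4297 g/m³.

4.43 g/m³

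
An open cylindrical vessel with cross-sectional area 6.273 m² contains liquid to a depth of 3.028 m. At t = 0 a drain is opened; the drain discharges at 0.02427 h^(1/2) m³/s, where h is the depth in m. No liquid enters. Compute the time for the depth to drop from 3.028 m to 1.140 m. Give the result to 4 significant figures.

With no inflow, A dh/dt = −0.02427 √h.
This is separable: 2 d(√h)/dt = −0.02427/A, so √h = √h₀ − (0.02427/(2A)) t.
t = 2A(√h₀ − √h)/0.02427 = 2·6.273·(√3.028 − √1.140)/0.02427
  = 12.5460 × (1.74011 − 1.06771) / 0.02427 = 347.590 s.

347.6 s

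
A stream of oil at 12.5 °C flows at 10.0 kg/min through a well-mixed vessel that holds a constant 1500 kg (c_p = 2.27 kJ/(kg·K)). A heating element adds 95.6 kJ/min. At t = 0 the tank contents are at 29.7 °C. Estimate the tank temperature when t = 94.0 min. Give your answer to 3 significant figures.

23.7 °C

Unsteady energy balance on the tank contents: M c_p dT/dt = ṁ c_p (T_in − T) + 95.6.
τ = M/ṁ = 150.00 min; T_ss = T_in + Q̇/(ṁ c_p) = 12.5 + 95.6/(10.0·2.27) = 16.711 °C.
Solution: T(t) = T_ss + (T₀ − T_ss) e^(−t/τ).
T(94.0) = 16.711 + (12.989)·e^(−94.0/150.00) = 16.711 + (12.989)·0.53437 = 23.652 °C.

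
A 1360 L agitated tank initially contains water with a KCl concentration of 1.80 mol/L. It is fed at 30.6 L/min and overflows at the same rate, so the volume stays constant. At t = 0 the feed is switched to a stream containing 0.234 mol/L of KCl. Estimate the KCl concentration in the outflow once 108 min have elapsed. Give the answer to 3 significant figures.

0.372 mol/L

Transient balance on the dissolved component: V dC/dt = Q(C_in − C).
Rewrite as dC/dt + C/τ = C_in/τ, τ = V/Q = 44.444 min.
Integrating: C(t) = C_in + (C₀ − C_in) e^(−t/τ).
C(108) = 0.234 + (1.80 − 0.234)·e^(−108/44.444) = 0.234 + (1.5660)·0.088037 = 0.37187 mol/L.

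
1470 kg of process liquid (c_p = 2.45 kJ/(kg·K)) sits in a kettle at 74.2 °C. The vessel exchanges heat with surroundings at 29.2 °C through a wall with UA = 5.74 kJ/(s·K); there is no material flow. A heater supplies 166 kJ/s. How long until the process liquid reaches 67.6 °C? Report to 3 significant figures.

Lumped-capacitance energy balance: M c_p dT/dt = UA(T_amb − T) + Q̇.
τ = M c_p/UA = 627.44 s; T_ss = T_amb + Q̇/UA = 29.2 + 166/5.74 = 58.120 °C.
T(t) = T_ss + (T₀ − T_ss)e^(−t/τ); set T = 67.6:
t = −τ ln[(T − T_ss)/(T₀ − T_ss)] = −627.44 · ln(0.58956) = 331.53 s.

332 s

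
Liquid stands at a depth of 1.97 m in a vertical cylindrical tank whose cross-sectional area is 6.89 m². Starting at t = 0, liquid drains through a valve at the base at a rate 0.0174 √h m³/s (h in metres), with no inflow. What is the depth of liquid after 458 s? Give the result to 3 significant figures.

0.681 m

With no inflow, A dh/dt = −0.0174 √h.
This is separable: 2 d(√h)/dt = −0.0174/A, so √h = √h₀ − (0.0174/(2A)) t.
√h = √1.97 − 0.0174·458/(2·6.89) = 1.4036 − 0.57832 = 0.82525.
h = 0.82525² = 0.68104 m.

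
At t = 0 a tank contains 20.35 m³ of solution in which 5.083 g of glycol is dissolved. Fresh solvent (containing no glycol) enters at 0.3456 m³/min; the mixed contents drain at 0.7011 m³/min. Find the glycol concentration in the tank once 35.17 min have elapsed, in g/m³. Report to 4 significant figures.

Let m(t) be the amount of glycol. Volume: V(t) = V₀ + (Q_in − Q_out) t = 20.35 − 0.355500 t; V(35.17) = 7.84707 m³.
Solute balance: dm/dt = 0 − Q_out C = −Q_out m/V(t).
Separate: dm/m = −Q_out dt/V(t) ⇒ ln(m/m₀) = −(Q_out/(Q_in−Q_out)) ln(V/V₀).
m = m₀ (V₀/V)^(Q_out/(Q_in−Q_out)) = 5.083 × (20.35/7.84707)^(-1.97215) = 0.776124 g.
C = m/V = 0.776124/7.84707 = 0.0989062 g/m³.

0.09891 g/m³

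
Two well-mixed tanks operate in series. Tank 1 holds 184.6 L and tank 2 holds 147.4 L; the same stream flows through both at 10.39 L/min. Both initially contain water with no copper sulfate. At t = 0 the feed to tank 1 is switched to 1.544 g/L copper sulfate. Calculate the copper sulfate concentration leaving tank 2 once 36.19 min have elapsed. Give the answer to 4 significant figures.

1.022 g/L

Species balance on tank i: dCᵢ/dt = (Cᵢ₋₁ − Cᵢ)/τᵢ with τᵢ = Vᵢ/Q.
τ₁ = 184.6/10.39 = 17.7671 min; τ₂ = 147.4/10.39 = 14.1867 min.
Tank 1: C₁ = C_in(1 − e^(−t/τ₁)). Tank 2 (τ₁ ≠ τ₂): C₂ = C_in[1 − (τ₁ e^(−t/τ₁) − τ₂ e^(−t/τ₂))/(τ₁ − τ₂)].
At t = 36.19: e^(−t/τ₁) = 0.130431, e^(−t/τ₂) = 0.0780054.
C₂ = 1.544·[1 − (17.7671·0.130431 − 14.1867·0.0780054)/(3.58037)] = 1.544·0.661841 = 1.02188 g/L.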